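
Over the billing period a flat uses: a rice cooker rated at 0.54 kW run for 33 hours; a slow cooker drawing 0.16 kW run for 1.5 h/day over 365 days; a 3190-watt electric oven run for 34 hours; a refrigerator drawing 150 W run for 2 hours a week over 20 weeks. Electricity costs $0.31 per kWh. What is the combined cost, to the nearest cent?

rice cooker: 0.54 kW × 33 h = 17.82 kWh
slow cooker: Runtime = 1.5 h/day × 365 days = 547.5 h
slow cooker: 0.16 kW × 547.5 h = 87.6 kWh
electric oven: 3.19 kW × 34 h = 108.46 kWh
refrigerator: Runtime = 2 h/week × 20 weeks = 40 h
refrigerator: 0.15 kW × 40 h = 6 kWh
Total energy = 219.88 kWh
Cost = 219.88 × $0.31 = $68.16

$68.16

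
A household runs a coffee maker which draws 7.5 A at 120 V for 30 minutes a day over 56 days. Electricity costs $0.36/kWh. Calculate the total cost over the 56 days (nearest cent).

Power = 7.5 A × 120 V = 900 W = 0.9 kW
Runtime = 30 min × 56 = 1680 min = 28 h
Energy = 0.9 kW × 28 h = 25.2 kWh
Cost = 25.2 kWh × $0.36/kWh = $9.07

$9.07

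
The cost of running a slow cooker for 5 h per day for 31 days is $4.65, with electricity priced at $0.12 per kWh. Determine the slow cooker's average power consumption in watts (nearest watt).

Energy = $4.65 ÷ $0.12/kWh = 38.75 kWh
Runtime = 5 h/day × 31 days = 155 h
Power = 38.75 kWh ÷ 155 h = 0.25 kW = 250 W

250 W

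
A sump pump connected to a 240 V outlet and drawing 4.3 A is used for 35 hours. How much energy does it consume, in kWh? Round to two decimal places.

36.12 kWh

Power = 4.3 A × 240 V = 1032 W = 1.032 kW
Energy = 1.032 kW × 35 h = 36.12 kWh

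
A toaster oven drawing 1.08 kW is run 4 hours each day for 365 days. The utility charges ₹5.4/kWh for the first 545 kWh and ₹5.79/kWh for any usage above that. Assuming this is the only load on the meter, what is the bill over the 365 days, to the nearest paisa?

₹8917.12

Runtime = 4 h/day × 365 days = 1460 h
Energy = 1.08 kW × 1460 h = 1576.8 kWh
Tier 1 (0–545 kWh): 545 × ₹5.4 = ₹2943
Above 545 kWh: 1031.8 × ₹5.79 = ₹5974.122
Bill = ₹8917.12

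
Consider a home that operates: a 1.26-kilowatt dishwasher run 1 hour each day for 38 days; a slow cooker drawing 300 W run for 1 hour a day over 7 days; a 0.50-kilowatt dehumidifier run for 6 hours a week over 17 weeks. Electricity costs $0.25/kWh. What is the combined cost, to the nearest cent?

$25.25

dishwasher: Runtime = 1 h/day × 38 days = 38 h
dishwasher: 1.26 kW × 38 h = 47.88 kWh
slow cooker: Runtime = 1 h/day × 7 days = 7 h
slow cooker: 0.3 kW × 7 h = 2.1 kWh
dehumidifier: Runtime = 6 h/week × 17 weeks = 102 h
dehumidifier: 0.5 kW × 102 h = 51 kWh
Total energy = 100.98 kWh
Cost = 100.98 × $0.25 = $25.25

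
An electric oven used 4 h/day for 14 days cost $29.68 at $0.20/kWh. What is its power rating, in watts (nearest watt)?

Energy = $29.68 ÷ $0.20/kWh = 148.4 kWh
Runtime = 4 h/day × 14 days = 56 h
Power = 148.4 kWh ÷ 56 h = 2.65 kW = 2650 W

2650 W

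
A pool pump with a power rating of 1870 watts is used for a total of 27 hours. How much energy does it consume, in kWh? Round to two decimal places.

Energy = 1.87 kW × 27 h = 50.49 kWh

50.49 kWh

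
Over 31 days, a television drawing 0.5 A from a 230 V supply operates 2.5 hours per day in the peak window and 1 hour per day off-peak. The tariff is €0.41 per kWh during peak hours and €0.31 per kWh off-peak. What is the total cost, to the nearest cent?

€4.76

Power = 0.5 A × 230 V = 115 W = 0.115 kW
Peak energy = 0.115 kW × 2.5 h × 31 = 8.9125 kWh
Off-peak energy = 0.115 kW × 1 h × 31 = 3.565 kWh
Cost = 8.9125 × €0.41 + 3.565 × €0.31 = €3.654125 + €1.10515 = €4.76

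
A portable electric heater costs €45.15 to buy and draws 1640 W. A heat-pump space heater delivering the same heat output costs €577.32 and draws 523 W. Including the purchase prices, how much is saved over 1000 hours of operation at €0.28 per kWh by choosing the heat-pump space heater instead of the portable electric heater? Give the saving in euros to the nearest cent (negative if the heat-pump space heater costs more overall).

-€219.41

portable electric heater: €45.15 + (1640/1000) kW × 1000 h × €0.28 = €45.15 + €459.2 = €504.35
heat-pump space heater: €577.32 + (523/1000) kW × 1000 h × €0.28 = €577.32 + €146.44 = €723.76
Saving = €504.35 − €723.76 = −€219.41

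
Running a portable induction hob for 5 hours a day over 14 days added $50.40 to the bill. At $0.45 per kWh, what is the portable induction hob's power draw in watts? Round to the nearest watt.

Energy = $50.40 ÷ $0.45/kWh = 112 kWh
Runtime = 5 h/day × 14 days = 70 h
Power = 112 kWh ÷ 70 h = 1.6 kW = 1600 W

1600 W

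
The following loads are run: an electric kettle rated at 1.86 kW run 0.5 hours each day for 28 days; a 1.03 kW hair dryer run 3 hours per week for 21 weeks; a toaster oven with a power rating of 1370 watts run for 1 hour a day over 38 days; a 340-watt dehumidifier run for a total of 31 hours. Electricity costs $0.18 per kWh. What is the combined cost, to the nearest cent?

$27.64

electric kettle: Runtime = 0.5 h/day × 28 days = 14 h
electric kettle: 1.86 kW × 14 h = 26.04 kWh
hair dryer: Runtime = 3 h/week × 21 weeks = 63 h
hair dryer: 1.03 kW × 63 h = 64.89 kWh
toaster oven: Runtime = 1 h/day × 38 days = 38 h
toaster oven: 1.37 kW × 38 h = 52.06 kWh
dehumidifier: 0.34 kW × 31 h = 10.54 kWh
Total energy = 153.53 kWh
Cost = 153.53 × $0.18 = $27.64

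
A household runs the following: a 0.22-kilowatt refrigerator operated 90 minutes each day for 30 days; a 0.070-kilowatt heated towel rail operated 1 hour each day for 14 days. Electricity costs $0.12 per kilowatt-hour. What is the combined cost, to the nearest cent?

refrigerator: Runtime = 90 min × 30 = 2700 min = 45 h
refrigerator: 0.22 kW × 45 h = 9.9 kWh
heated towel rail: Runtime = 1 h/day × 14 days = 14 h
heated towel rail: 0.07 kW × 14 h = 0.98 kWh
Total energy = 10.88 kWh
Cost = 10.88 × $0.12 = $1.31

$1.31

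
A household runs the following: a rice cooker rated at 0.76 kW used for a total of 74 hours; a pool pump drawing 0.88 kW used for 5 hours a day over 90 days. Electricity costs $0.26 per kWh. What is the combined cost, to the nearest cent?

$117.58

rice cooker: 0.76 kW × 74 h = 56.24 kWh
pool pump: Runtime = 5 h/day × 90 days = 450 h
pool pump: 0.88 kW × 450 h = 396 kWh
Total energy = 452.24 kWh
Cost = 452.24 × $0.26 = $117.58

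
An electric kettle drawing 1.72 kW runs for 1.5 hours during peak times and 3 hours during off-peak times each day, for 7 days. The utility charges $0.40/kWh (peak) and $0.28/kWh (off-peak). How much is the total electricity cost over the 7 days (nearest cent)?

Peak energy = 1.72 kW × 1.5 h × 7 = 18.06 kWh
Off-peak energy = 1.72 kW × 3 h × 7 = 36.12 kWh
Cost = 18.06 × $0.40 + 36.12 × $0.28 = $7.224 + $10.1136 = $17.34

$17.34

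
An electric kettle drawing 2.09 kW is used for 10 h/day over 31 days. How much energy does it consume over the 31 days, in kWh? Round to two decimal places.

Runtime = 10 h/day × 31 days = 310 h
Energy = 2.09 kW × 310 h = 647.9 kWh

647.90 kWh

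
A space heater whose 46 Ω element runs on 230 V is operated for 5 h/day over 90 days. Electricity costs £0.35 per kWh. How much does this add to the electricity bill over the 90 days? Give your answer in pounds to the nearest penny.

£181.13

Power = V²/R = 230²/46 = 1150 W = 1.15 kW
Runtime = 5 h/day × 90 days = 450 h
Energy = 1.15 kW × 450 h = 517.5 kWh
Cost = 517.5 kWh × £0.35/kWh = £181.13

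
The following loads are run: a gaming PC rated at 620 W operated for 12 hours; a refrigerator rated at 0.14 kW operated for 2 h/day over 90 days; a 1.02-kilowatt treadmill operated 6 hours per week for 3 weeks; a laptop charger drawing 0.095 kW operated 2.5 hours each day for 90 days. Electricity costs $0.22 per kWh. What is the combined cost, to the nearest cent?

gaming PC: 0.62 kW × 12 h = 7.44 kWh
refrigerator: Runtime = 2 h/day × 90 days = 180 h
refrigerator: 0.14 kW × 180 h = 25.2 kWh
treadmill: Runtime = 6 h/week × 3 weeks = 18 h
treadmill: 1.02 kW × 18 h = 18.36 kWh
laptop charger: Runtime = 2.5 h/day × 90 days = 225 h
laptop charger: 0.095 kW × 225 h = 21.375 kWh
Total energy = 72.375 kWh
Cost = 72.375 × $0.22 = $15.92

$15.92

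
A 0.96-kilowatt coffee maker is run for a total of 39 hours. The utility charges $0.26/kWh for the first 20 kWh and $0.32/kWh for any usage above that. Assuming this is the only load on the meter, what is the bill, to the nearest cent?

$10.78

Energy = 0.96 kW × 39 h = 37.44 kWh
Tier 1 (0–20 kWh): 20 × $0.26 = $5.2
Above 20 kWh: 17.44 × $0.32 = $5.5808
Bill = $10.78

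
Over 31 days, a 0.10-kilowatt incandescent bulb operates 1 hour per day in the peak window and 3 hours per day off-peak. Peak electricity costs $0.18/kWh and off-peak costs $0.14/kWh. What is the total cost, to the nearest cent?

Peak energy = 0.1 kW × 1 h × 31 = 3.1 kWh
Off-peak energy = 0.1 kW × 3 h × 31 = 9.3 kWh
Cost = 3.1 × $0.18 + 9.3 × $0.14 = $0.558 + $1.302 = $1.86

$1.86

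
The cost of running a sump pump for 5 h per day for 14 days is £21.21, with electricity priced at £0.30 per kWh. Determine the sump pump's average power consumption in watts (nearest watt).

Energy = £21.21 ÷ £0.30/kWh = 70.7 kWh
Runtime = 5 h/day × 14 days = 70 h
Power = 70.7 kWh ÷ 70 h = 1.01 kW = 1010 W

1010 W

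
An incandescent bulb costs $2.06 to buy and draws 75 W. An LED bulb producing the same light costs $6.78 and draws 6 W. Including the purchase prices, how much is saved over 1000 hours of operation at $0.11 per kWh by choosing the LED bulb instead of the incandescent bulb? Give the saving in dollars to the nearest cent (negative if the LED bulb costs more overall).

$2.87

incandescent bulb: $2.06 + (75/1000) kW × 1000 h × $0.11 = $2.06 + $8.25 = $10.31
LED bulb: $6.78 + (6/1000) kW × 1000 h × $0.11 = $6.78 + $0.66 = $7.44
Saving = $10.31 − $7.44 = $2.87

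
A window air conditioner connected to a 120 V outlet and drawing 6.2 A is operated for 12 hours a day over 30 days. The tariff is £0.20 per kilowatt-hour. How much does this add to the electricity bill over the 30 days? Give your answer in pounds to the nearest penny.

Power = 6.2 A × 120 V = 744 W = 0.744 kW
Runtime = 12 h/day × 30 days = 360 h
Energy = 0.744 kW × 360 h = 267.84 kWh
Cost = 267.84 kWh × £0.20/kWh = £53.57

£53.57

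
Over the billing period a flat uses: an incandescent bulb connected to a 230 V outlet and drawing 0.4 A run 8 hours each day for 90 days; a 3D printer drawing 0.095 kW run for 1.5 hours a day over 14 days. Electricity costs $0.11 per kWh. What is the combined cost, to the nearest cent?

incandescent bulb: Power = 0.4 A × 230 V = 92 W = 0.092 kW
incandescent bulb: Runtime = 8 h/day × 90 days = 720 h
incandescent bulb: 0.092 kW × 720 h = 66.24 kWh
3D printer: Runtime = 1.5 h/day × 14 days = 21 h
3D printer: 0.095 kW × 21 h = 1.995 kWh
Total energy = 68.235 kWh
Cost = 68.235 × $0.11 = $7.51

$7.51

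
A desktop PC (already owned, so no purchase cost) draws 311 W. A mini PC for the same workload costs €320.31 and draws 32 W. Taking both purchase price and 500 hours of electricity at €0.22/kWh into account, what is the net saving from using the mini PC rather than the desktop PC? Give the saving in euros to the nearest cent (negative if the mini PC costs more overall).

desktop PC: €0.00 + (311/1000) kW × 500 h × €0.22 = €0.00 + €34.21 = €34.21
mini PC: €320.31 + (32/1000) kW × 500 h × €0.22 = €320.31 + €3.52 = €323.83
Saving = €34.21 − €323.83 = −€289.62

-€289.62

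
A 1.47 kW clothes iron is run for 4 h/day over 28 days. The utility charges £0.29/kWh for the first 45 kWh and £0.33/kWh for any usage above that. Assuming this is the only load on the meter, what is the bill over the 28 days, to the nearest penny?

£52.53

Runtime = 4 h/day × 28 days = 112 h
Energy = 1.47 kW × 112 h = 164.64 kWh
Tier 1 (0–45 kWh): 45 × £0.29 = £13.05
Above 45 kWh: 119.64 × £0.33 = £39.4812
Bill = £52.53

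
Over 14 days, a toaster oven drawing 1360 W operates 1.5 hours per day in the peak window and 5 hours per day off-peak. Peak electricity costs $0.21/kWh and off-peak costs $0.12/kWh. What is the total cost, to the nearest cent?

$17.42

Peak energy = 1.36 kW × 1.5 h × 14 = 28.56 kWh
Off-peak energy = 1.36 kW × 5 h × 14 = 95.2 kWh
Cost = 28.56 × $0.21 + 95.2 × $0.12 = $5.9976 + $11.424 = $17.42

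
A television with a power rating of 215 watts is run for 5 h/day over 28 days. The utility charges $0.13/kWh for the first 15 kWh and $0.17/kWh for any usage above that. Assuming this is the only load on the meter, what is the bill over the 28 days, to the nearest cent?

$4.52

Runtime = 5 h/day × 28 days = 140 h
Energy = 0.215 kW × 140 h = 30.1 kWh
Tier 1 (0–15 kWh): 15 × $0.13 = $1.95
Above 15 kWh: 15.1 × $0.17 = $2.567
Bill = $4.52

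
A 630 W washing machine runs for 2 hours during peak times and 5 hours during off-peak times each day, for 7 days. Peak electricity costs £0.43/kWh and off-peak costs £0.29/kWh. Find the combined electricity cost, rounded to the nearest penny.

£10.19

Peak energy = 0.63 kW × 2 h × 7 = 8.82 kWh
Off-peak energy = 0.63 kW × 5 h × 7 = 22.05 kWh
Cost = 8.82 × £0.43 + 22.05 × £0.29 = £3.7926 + £6.3945 = £10.19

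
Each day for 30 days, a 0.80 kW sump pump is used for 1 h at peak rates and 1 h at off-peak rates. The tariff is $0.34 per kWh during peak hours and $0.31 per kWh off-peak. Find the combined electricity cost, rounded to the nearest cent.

Peak energy = 0.8 kW × 1 h × 30 = 24 kWh
Off-peak energy = 0.8 kW × 1 h × 30 = 24 kWh
Cost = 24 × $0.34 + 24 × $0.31 = $8.16 + $7.44 = $15.60

$15.60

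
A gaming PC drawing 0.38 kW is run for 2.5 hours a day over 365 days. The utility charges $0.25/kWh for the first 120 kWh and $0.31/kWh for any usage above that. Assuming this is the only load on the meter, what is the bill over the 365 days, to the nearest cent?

$100.29

Runtime = 2.5 h/day × 365 days = 912.5 h
Energy = 0.38 kW × 912.5 h = 346.75 kWh
Tier 1 (0–120 kWh): 120 × $0.25 = $30
Above 120 kWh: 226.75 × $0.31 = $70.2925
Bill = $100.29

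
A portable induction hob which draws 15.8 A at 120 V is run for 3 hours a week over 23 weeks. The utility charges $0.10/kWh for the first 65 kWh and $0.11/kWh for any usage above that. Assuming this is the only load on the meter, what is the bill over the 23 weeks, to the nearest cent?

$13.74

Power = 15.8 A × 120 V = 1896 W = 1.896 kW
Runtime = 3 h/week × 23 weeks = 69 h
Energy = 1.896 kW × 69 h = 130.824 kWh
Tier 1 (0–65 kWh): 65 × $0.10 = $6.5
Above 65 kWh: 65.824 × $0.11 = $7.24064
Bill = $13.74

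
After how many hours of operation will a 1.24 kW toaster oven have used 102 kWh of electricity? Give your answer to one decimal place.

Hours = 102 kWh ÷ 1.24 kW = 82.3 h

82.3 h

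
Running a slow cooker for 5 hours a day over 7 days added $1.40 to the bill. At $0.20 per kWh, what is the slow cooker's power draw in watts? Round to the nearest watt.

Energy = $1.40 ÷ $0.20/kWh = 7 kWh
Runtime = 5 h/day × 7 days = 35 h
Power = 7 kWh ÷ 35 h = 0.2 kW = 200 W

200 W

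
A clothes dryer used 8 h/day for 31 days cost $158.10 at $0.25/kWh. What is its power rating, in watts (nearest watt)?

Energy = $158.10 ÷ $0.25/kWh = 632.4 kWh
Runtime = 8 h/day × 31 days = 248 h
Power = 632.4 kWh ÷ 248 h = 2.55 kW = 2550 W

2550 W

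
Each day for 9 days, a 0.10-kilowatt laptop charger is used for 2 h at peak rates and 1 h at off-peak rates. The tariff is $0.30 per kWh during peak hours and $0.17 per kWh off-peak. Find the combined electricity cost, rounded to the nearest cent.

Peak energy = 0.1 kW × 2 h × 9 = 1.8 kWh
Off-peak energy = 0.1 kW × 1 h × 9 = 0.9 kWh
Cost = 1.8 × $0.30 + 0.9 × $0.17 = $0.54 + $0.153 = $0.69

$0.69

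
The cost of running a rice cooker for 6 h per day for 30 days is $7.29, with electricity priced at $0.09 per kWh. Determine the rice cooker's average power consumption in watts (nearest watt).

450 W

Energy = $7.29 ÷ $0.09/kWh = 81 kWh
Runtime = 6 h/day × 30 days = 180 h
Power = 81 kWh ÷ 180 h = 0.45 kW = 450 W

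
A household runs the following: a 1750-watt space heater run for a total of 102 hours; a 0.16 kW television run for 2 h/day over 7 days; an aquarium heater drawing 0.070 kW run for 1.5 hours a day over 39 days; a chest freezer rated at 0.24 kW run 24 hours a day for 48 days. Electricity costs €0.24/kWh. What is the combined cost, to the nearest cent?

€110.72

space heater: 1.75 kW × 102 h = 178.5 kWh
television: Runtime = 2 h/day × 7 days = 14 h
television: 0.16 kW × 14 h = 2.24 kWh
aquarium heater: Runtime = 1.5 h/day × 39 days = 58.5 h
aquarium heater: 0.07 kW × 58.5 h = 4.095 kWh
chest freezer: Runtime = 24 h × 48 = 1152 h
chest freezer: 0.24 kW × 1152 h = 276.48 kWh
Total energy = 461.315 kWh
Cost = 461.315 × €0.24 = €110.72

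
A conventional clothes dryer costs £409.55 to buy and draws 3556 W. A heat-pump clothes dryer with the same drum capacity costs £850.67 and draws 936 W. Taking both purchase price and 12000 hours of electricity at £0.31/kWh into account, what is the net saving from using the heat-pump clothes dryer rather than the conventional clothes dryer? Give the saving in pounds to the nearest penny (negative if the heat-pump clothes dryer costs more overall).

£9305.28

conventional clothes dryer: £409.55 + (3556/1000) kW × 12000 h × £0.31 = £409.55 + £13228.32 = £13637.87
heat-pump clothes dryer: £850.67 + (936/1000) kW × 12000 h × £0.31 = £850.67 + £3481.92 = £4332.59
Saving = £13637.87 − £4332.59 = £9305.28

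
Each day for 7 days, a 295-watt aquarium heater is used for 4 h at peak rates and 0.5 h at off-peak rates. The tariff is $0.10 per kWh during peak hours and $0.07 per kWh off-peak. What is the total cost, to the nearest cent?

$0.90

Peak energy = 0.295 kW × 4 h × 7 = 8.26 kWh
Off-peak energy = 0.295 kW × 0.5 h × 7 = 1.0325 kWh
Cost = 8.26 × $0.10 + 1.0325 × $0.07 = $0.826 + $0.072275 = $0.90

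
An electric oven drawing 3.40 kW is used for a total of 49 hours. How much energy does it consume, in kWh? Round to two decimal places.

Energy = 3.4 kW × 49 h = 166.6 kWh

166.60 kWh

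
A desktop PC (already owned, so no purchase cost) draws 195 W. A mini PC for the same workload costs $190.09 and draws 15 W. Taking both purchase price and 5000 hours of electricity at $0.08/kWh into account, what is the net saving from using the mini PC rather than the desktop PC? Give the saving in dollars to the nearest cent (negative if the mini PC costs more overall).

-$118.09

desktop PC: $0.00 + (195/1000) kW × 5000 h × $0.08 = $0.00 + $78 = $78
mini PC: $190.09 + (15/1000) kW × 5000 h × $0.08 = $190.09 + $6 = $196.09
Saving = $78 − $196.09 = −$118.09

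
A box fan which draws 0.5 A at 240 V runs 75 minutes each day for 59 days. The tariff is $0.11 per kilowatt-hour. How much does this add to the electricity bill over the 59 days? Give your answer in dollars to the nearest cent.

Power = 0.5 A × 240 V = 120 W = 0.12 kW
Runtime = 75 min × 59 = 4425 min = 73.75 h
Energy = 0.12 kW × 73.75 h = 8.85 kWh
Cost = 8.85 kWh × $0.11/kWh = $0.97

$0.97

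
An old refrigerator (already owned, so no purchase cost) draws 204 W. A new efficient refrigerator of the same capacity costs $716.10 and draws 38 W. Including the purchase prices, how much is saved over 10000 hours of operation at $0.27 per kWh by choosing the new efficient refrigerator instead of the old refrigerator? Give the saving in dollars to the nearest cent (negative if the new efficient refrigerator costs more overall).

-$267.90

old refrigerator: $0.00 + (204/1000) kW × 10000 h × $0.27 = $0.00 + $550.8 = $550.8
new efficient refrigerator: $716.10 + (38/1000) kW × 10000 h × $0.27 = $716.10 + $102.6 = $818.7
Saving = $550.8 − $818.7 = −$267.9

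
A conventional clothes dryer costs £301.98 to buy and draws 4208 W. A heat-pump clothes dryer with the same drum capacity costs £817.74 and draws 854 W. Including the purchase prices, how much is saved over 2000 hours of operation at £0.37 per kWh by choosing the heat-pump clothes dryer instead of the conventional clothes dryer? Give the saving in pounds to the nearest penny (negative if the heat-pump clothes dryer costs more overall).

£1966.20

conventional clothes dryer: £301.98 + (4208/1000) kW × 2000 h × £0.37 = £301.98 + £3113.92 = £3415.9
heat-pump clothes dryer: £817.74 + (854/1000) kW × 2000 h × £0.37 = £817.74 + £631.96 = £1449.7
Saving = £3415.9 − £1449.7 = £1966.2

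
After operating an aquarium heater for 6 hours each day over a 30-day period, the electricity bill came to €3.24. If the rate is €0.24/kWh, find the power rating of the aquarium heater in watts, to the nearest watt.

Energy = €3.24 ÷ €0.24/kWh = 13.5 kWh
Runtime = 6 h/day × 30 days = 180 h
Power = 13.5 kWh ÷ 180 h = 0.075 kW = 75 W

75 W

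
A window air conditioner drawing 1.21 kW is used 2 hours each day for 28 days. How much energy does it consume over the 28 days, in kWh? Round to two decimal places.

67.76 kWh

Runtime = 2 h/day × 28 days = 56 h
Energy = 1.21 kW × 56 h = 67.76 kWh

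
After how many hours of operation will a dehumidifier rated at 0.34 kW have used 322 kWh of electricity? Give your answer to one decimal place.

Hours = 322 kWh ÷ 0.34 kW = 947.1 h

947.1 h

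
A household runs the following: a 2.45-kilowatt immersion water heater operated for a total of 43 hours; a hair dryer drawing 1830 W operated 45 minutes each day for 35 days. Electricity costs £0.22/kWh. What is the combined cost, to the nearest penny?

£33.75

immersion water heater: 2.45 kW × 43 h = 105.35 kWh
hair dryer: Runtime = 45 min × 35 = 1575 min = 26.25 h
hair dryer: 1.83 kW × 26.25 h = 48.0375 kWh
Total energy = 153.3875 kWh
Cost = 153.3875 × £0.22 = £33.75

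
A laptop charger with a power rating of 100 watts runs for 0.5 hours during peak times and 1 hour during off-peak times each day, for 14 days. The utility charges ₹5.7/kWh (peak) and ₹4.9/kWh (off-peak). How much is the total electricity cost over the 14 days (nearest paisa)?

₹10.85

Peak energy = 0.1 kW × 0.5 h × 14 = 0.7 kWh
Off-peak energy = 0.1 kW × 1 h × 14 = 1.4 kWh
Cost = 0.7 × ₹5.7 + 1.4 × ₹4.9 = ₹3.99 + ₹6.86 = ₹10.85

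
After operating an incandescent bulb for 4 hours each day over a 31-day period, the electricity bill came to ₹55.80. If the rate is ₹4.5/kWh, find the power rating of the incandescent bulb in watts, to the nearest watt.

100 W

Energy = ₹55.80 ÷ ₹4.5/kWh = 12.4 kWh
Runtime = 4 h/day × 31 days = 124 h
Power = 12.4 kWh ÷ 124 h = 0.1 kW = 100 W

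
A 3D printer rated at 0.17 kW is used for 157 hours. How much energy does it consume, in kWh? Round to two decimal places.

Energy = 0.17 kW × 157 h = 26.69 kWh

26.69 kWh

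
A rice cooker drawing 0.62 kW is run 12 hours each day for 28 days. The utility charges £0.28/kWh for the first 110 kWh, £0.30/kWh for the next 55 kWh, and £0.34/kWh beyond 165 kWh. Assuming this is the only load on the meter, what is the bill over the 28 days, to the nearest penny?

£62.03

Runtime = 12 h/day × 28 days = 336 h
Energy = 0.62 kW × 336 h = 208.32 kWh
Tier 1 (0–110 kWh): 110 × £0.28 = £30.8
Tier 2 (110–165 kWh): 55 × £0.30 = £16.5
Above 165 kWh: 43.32 × £0.34 = £14.7288
Bill = £62.03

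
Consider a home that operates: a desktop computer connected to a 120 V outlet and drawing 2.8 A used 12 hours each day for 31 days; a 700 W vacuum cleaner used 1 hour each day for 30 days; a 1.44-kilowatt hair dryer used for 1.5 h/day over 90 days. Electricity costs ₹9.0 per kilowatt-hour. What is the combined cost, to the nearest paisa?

₹3063.53

desktop computer: Power = 2.8 A × 120 V = 336 W = 0.336 kW
desktop computer: Runtime = 12 h/day × 31 days = 372 h
desktop computer: 0.336 kW × 372 h = 124.992 kWh
vacuum cleaner: Runtime = 1 h/day × 30 days = 30 h
vacuum cleaner: 0.7 kW × 30 h = 21 kWh
hair dryer: Runtime = 1.5 h/day × 90 days = 135 h
hair dryer: 1.44 kW × 135 h = 194.4 kWh
Total energy = 340.392 kWh
Cost = 340.392 × ₹9.0 = ₹3063.53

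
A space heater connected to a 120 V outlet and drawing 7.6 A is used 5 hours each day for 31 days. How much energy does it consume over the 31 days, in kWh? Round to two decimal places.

Power = 7.6 A × 120 V = 912 W = 0.912 kW
Runtime = 5 h/day × 31 days = 155 h
Energy = 0.912 kW × 155 h = 141.36 kWh

141.36 kWh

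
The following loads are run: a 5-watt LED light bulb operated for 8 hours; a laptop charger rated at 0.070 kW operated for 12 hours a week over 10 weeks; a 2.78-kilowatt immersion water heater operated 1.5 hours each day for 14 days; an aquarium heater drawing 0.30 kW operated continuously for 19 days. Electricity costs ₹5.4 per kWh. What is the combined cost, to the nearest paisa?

₹1099.55

LED light bulb: 0.005 kW × 8 h = 0.04 kWh
laptop charger: Runtime = 12 h/week × 10 weeks = 120 h
laptop charger: 0.07 kW × 120 h = 8.4 kWh
immersion water heater: Runtime = 1.5 h/day × 14 days = 21 h
immersion water heater: 2.78 kW × 21 h = 58.38 kWh
aquarium heater: Runtime = 24 h × 19 = 456 h
aquarium heater: 0.3 kW × 456 h = 136.8 kWh
Total energy = 203.62 kWh
Cost = 203.62 × ₹5.4 = ₹1099.55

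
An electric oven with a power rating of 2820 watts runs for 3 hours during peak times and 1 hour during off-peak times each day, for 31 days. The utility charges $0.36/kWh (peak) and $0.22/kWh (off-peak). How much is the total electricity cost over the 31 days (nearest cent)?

$113.65

Peak energy = 2.82 kW × 3 h × 31 = 262.26 kWh
Off-peak energy = 2.82 kW × 1 h × 31 = 87.42 kWh
Cost = 262.26 × $0.36 + 87.42 × $0.22 = $94.4136 + $19.2324 = $113.65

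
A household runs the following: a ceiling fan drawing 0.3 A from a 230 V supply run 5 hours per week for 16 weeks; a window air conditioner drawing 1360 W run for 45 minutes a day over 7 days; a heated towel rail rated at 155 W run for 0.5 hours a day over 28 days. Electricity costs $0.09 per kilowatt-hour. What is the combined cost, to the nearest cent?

$1.33

ceiling fan: Power = 0.3 A × 230 V = 69 W = 0.069 kW
ceiling fan: Runtime = 5 h/week × 16 weeks = 80 h
ceiling fan: 0.069 kW × 80 h = 5.52 kWh
window air conditioner: Runtime = 45 min × 7 = 315 min = 5.25 h
window air conditioner: 1.36 kW × 5.25 h = 7.14 kWh
heated towel rail: Runtime = 0.5 h/day × 28 days = 14 h
heated towel rail: 0.155 kW × 14 h = 2.17 kWh
Total energy = 14.83 kWh
Cost = 14.83 × $0.09 = $1.33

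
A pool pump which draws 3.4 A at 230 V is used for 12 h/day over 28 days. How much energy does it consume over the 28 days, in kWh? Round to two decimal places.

262.75 kWh

Power = 3.4 A × 230 V = 782 W = 0.782 kW
Runtime = 12 h/day × 28 days = 336 h
Energy = 0.782 kW × 336 h = 262.752 kWh ≈ 262.75 kWh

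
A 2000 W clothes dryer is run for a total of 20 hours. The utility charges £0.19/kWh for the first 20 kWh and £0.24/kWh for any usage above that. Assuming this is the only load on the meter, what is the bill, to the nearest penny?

£8.60

Energy = 2 kW × 20 h = 40 kWh
Tier 1 (0–20 kWh): 20 × £0.19 = £3.8
Above 20 kWh: 20 × £0.24 = £4.8
Bill = £8.60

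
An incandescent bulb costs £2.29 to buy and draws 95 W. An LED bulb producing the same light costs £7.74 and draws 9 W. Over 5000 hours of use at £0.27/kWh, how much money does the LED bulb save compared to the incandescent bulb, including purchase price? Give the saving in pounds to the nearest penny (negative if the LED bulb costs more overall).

£110.65

incandescent bulb: £2.29 + (95/1000) kW × 5000 h × £0.27 = £2.29 + £128.25 = £130.54
LED bulb: £7.74 + (9/1000) kW × 5000 h × £0.27 = £7.74 + £12.15 = £19.89
Saving = £130.54 − £19.89 = £110.65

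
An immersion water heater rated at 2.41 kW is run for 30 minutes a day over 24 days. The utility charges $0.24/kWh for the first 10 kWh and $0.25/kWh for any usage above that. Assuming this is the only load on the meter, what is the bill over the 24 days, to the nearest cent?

$7.13

Runtime = 30 min × 24 = 720 min = 12 h
Energy = 2.41 kW × 12 h = 28.92 kWh
Tier 1 (0–10 kWh): 10 × $0.24 = $2.4
Above 10 kWh: 18.92 × $0.25 = $4.73
Bill = $7.13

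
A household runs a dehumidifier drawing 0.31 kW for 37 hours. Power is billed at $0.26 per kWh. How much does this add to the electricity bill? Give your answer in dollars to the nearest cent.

$2.98

Energy = 0.31 kW × 37 h = 11.47 kWh
Cost = 11.47 kWh × $0.26/kWh = $2.98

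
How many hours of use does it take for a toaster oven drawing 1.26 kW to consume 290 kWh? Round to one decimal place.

230.2 h

Hours = 290 kWh ÷ 1.26 kW = 230.2 h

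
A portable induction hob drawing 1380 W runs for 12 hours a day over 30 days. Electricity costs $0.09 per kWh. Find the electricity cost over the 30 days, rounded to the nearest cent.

Runtime = 12 h/day × 30 days = 360 h
Energy = 1.38 kW × 360 h = 496.8 kWh
Cost = 496.8 kWh × $0.09/kWh = $44.71

$44.71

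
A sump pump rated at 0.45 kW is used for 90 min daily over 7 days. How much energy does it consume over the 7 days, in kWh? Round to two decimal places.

4.73 kWh

Runtime = 90 min × 7 = 630 min = 10.5 h
Energy = 0.45 kW × 10.5 h = 4.725 kWh ≈ 4.73 kWh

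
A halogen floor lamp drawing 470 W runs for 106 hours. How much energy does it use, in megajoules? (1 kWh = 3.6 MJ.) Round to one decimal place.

179.4 MJ

Energy = 0.47 kW × 106 h = 49.82 kWh
= 49.82 × 3.6 MJ = 179.4 MJ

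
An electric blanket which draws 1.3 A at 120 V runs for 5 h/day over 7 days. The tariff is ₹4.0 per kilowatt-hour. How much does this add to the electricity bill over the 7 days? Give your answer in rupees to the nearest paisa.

Power = 1.3 A × 120 V = 156 W = 0.156 kW
Runtime = 5 h/day × 7 days = 35 h
Energy = 0.156 kW × 35 h = 5.46 kWh
Cost = 5.46 kWh × ₹4.0/kWh = ₹21.84

₹21.84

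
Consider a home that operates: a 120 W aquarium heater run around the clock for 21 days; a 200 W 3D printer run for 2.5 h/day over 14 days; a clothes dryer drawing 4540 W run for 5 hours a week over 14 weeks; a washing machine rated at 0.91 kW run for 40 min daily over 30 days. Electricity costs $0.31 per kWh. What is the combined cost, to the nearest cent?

$125.08

aquarium heater: Runtime = 24 h × 21 = 504 h
aquarium heater: 0.12 kW × 504 h = 60.48 kWh
3D printer: Runtime = 2.5 h/day × 14 days = 35 h
3D printer: 0.2 kW × 35 h = 7 kWh
clothes dryer: Runtime = 5 h/week × 14 weeks = 70 h
clothes dryer: 4.54 kW × 70 h = 317.8 kWh
washing machine: Runtime = 40 min × 30 = 1200 min = 20 h
washing machine: 0.91 kW × 20 h = 18.2 kWh
Total energy = 403.48 kWh
Cost = 403.48 × $0.31 = $125.08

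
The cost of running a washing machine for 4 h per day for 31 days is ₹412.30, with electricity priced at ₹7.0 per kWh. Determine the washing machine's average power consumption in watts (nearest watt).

475 W

Energy = ₹412.30 ÷ ₹7.0/kWh = 58.9 kWh
Runtime = 4 h/day × 31 days = 124 h
Power = 58.9 kWh ÷ 124 h = 0.475 kW = 475 W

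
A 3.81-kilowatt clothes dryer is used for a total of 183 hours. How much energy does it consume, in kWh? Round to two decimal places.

Energy = 3.81 kW × 183 h = 697.23 kWh

697.23 kWh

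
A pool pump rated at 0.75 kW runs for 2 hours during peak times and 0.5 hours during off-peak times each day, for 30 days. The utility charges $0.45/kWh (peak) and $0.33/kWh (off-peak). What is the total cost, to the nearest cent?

$23.96

Peak energy = 0.75 kW × 2 h × 30 = 45 kWh
Off-peak energy = 0.75 kW × 0.5 h × 30 = 11.25 kWh
Cost = 45 × $0.45 + 11.25 × $0.33 = $20.25 + $3.7125 = $23.96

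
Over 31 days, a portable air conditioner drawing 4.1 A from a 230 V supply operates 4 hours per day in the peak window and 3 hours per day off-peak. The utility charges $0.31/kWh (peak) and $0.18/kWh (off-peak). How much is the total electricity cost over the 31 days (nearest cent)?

$52.03

Power = 4.1 A × 230 V = 943 W = 0.943 kW
Peak energy = 0.943 kW × 4 h × 31 = 116.932 kWh
Off-peak energy = 0.943 kW × 3 h × 31 = 87.699 kWh
Cost = 116.932 × $0.31 + 87.699 × $0.18 = $36.24892 + $15.78582 = $52.03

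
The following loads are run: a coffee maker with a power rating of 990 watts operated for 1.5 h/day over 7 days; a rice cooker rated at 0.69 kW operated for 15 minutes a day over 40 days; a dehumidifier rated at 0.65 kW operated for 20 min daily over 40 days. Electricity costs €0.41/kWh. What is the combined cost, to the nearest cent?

€10.64

coffee maker: Runtime = 1.5 h/day × 7 days = 10.5 h
coffee maker: 0.99 kW × 10.5 h = 10.395 kWh
rice cooker: Runtime = 15 min × 40 = 600 min = 10 h
rice cooker: 0.69 kW × 10 h = 6.9 kWh
dehumidifier: Runtime = 20 min × 40 = 800 min = 13.333333… h
dehumidifier: 0.65 kW × 13.333333… h = 8.666666… kWh
Total energy = 25.961666… kWh
Cost = 25.961666… × €0.41 = €10.64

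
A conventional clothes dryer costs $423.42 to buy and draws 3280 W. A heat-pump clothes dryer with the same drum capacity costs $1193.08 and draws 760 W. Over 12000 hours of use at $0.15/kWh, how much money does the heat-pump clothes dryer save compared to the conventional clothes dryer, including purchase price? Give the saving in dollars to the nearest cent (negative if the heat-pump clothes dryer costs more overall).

$3766.34

conventional clothes dryer: $423.42 + (3280/1000) kW × 12000 h × $0.15 = $423.42 + $5904 = $6327.42
heat-pump clothes dryer: $1193.08 + (760/1000) kW × 12000 h × $0.15 = $1193.08 + $1368 = $2561.08
Saving = $6327.42 − $2561.08 = $3766.34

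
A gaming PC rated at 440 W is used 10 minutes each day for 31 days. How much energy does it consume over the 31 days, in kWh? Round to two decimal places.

2.27 kWh

Runtime = 10 min × 31 = 310 min = 5.166666… h
Energy = 0.44 kW × 5.166666… h = 2.273333… kWh ≈ 2.27 kWh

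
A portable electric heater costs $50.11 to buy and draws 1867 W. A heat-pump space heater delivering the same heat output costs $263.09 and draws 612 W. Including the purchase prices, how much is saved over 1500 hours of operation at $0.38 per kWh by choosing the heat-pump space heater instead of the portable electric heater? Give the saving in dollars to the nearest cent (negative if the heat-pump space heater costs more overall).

$502.37

portable electric heater: $50.11 + (1867/1000) kW × 1500 h × $0.38 = $50.11 + $1064.19 = $1114.3
heat-pump space heater: $263.09 + (612/1000) kW × 1500 h × $0.38 = $263.09 + $348.84 = $611.93
Saving = $1114.3 − $611.93 = $502.37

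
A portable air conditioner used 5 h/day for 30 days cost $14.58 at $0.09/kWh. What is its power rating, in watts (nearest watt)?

1080 W

Energy = $14.58 ÷ $0.09/kWh = 162 kWh
Runtime = 5 h/day × 30 days = 150 h
Power = 162 kWh ÷ 150 h = 1.08 kW = 1080 W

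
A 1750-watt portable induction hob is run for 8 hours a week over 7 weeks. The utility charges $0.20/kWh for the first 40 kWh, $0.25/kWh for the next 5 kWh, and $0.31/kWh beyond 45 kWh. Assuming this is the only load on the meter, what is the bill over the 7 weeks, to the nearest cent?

Runtime = 8 h/week × 7 weeks = 56 h
Energy = 1.75 kW × 56 h = 98 kWh
Tier 1 (0–40 kWh): 40 × $0.20 = $8
Tier 2 (40–45 kWh): 5 × $0.25 = $1.25
Above 45 kWh: 53 × $0.31 = $16.43
Bill = $25.68

$25.68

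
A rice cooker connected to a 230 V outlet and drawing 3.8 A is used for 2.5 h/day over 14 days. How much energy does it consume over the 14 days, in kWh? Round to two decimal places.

Power = 3.8 A × 230 V = 874 W = 0.874 kW
Runtime = 2.5 h/day × 14 days = 35 h
Energy = 0.874 kW × 35 h = 30.59 kWh

30.59 kWh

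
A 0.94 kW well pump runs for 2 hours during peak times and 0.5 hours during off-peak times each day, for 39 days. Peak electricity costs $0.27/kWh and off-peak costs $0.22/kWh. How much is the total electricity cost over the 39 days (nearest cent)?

$23.83

Peak energy = 0.94 kW × 2 h × 39 = 73.32 kWh
Off-peak energy = 0.94 kW × 0.5 h × 39 = 18.33 kWh
Cost = 73.32 × $0.27 + 18.33 × $0.22 = $19.7964 + $4.0326 = $23.83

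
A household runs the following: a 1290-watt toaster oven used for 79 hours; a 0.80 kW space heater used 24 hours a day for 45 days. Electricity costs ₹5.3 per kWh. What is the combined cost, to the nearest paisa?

₹5119.32

toaster oven: 1.29 kW × 79 h = 101.91 kWh
space heater: Runtime = 24 h × 45 = 1080 h
space heater: 0.8 kW × 1080 h = 864 kWh
Total energy = 965.91 kWh
Cost = 965.91 × ₹5.3 = ₹5119.32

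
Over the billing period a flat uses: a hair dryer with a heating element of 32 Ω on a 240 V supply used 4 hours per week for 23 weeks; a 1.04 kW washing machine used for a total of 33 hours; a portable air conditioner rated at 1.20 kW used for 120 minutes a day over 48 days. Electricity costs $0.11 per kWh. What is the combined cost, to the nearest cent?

$34.66

hair dryer: Power = V²/R = 240²/32 = 1800 W = 1.8 kW
hair dryer: Runtime = 4 h/week × 23 weeks = 92 h
hair dryer: 1.8 kW × 92 h = 165.6 kWh
washing machine: 1.04 kW × 33 h = 34.32 kWh
portable air conditioner: Runtime = 120 min × 48 = 5760 min = 96 h
portable air conditioner: 1.2 kW × 96 h = 115.2 kWh
Total energy = 315.12 kWh
Cost = 315.12 × $0.11 = $34.66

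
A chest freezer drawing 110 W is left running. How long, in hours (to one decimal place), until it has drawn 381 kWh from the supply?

3463.6 h

Hours = 381 kWh ÷ 0.11 kW = 3463.6 h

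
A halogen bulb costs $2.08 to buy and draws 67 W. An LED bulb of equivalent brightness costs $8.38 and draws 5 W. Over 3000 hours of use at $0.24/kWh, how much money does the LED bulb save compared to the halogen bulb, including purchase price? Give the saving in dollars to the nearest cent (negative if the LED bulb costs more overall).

halogen bulb: $2.08 + (67/1000) kW × 3000 h × $0.24 = $2.08 + $48.24 = $50.32
LED bulb: $8.38 + (5/1000) kW × 3000 h × $0.24 = $8.38 + $3.6 = $11.98
Saving = $50.32 − $11.98 = $38.34

$38.34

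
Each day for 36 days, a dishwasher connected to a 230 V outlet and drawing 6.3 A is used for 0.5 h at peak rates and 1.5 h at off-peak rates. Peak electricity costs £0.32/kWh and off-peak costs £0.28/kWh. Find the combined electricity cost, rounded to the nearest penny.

£30.26

Power = 6.3 A × 230 V = 1449 W = 1.449 kW
Peak energy = 1.449 kW × 0.5 h × 36 = 26.082 kWh
Off-peak energy = 1.449 kW × 1.5 h × 36 = 78.246 kWh
Cost = 26.082 × £0.32 + 78.246 × £0.28 = £8.34624 + £21.90888 = £30.26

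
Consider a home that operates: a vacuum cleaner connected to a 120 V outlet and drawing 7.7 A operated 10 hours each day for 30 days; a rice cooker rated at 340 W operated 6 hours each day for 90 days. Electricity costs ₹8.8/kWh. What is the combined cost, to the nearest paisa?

vacuum cleaner: Power = 7.7 A × 120 V = 924 W = 0.924 kW
vacuum cleaner: Runtime = 10 h/day × 30 days = 300 h
vacuum cleaner: 0.924 kW × 300 h = 277.2 kWh
rice cooker: Runtime = 6 h/day × 90 days = 540 h
rice cooker: 0.34 kW × 540 h = 183.6 kWh
Total energy = 460.8 kWh
Cost = 460.8 × ₹8.8 = ₹4055.04

₹4055.04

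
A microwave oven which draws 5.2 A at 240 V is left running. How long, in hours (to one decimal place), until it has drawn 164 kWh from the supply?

131.4 h

Power = 5.2 A × 240 V = 1248 W = 1.248 kW
Hours = 164 kWh ÷ 1.248 kW = 131.4 h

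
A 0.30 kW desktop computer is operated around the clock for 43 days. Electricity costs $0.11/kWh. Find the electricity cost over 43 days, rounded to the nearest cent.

Runtime = 24 h × 43 = 1032 h
Energy = 0.3 kW × 1032 h = 309.6 kWh
Cost = 309.6 kWh × $0.11/kWh = $34.06

$34.06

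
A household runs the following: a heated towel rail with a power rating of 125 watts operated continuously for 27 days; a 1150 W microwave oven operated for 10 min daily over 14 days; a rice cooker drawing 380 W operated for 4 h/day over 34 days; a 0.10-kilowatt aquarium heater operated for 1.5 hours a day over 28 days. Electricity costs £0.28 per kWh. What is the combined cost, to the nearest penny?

£39.08

heated towel rail: Runtime = 24 h × 27 = 648 h
heated towel rail: 0.125 kW × 648 h = 81 kWh
microwave oven: Runtime = 10 min × 14 = 140 min = 2.333333… h
microwave oven: 1.15 kW × 2.333333… h = 2.683333… kWh
rice cooker: Runtime = 4 h/day × 34 days = 136 h
rice cooker: 0.38 kW × 136 h = 51.68 kWh
aquarium heater: Runtime = 1.5 h/day × 28 days = 42 h
aquarium heater: 0.1 kW × 42 h = 4.2 kWh
Total energy = 139.563333… kWh
Cost = 139.563333… × £0.28 = £39.08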